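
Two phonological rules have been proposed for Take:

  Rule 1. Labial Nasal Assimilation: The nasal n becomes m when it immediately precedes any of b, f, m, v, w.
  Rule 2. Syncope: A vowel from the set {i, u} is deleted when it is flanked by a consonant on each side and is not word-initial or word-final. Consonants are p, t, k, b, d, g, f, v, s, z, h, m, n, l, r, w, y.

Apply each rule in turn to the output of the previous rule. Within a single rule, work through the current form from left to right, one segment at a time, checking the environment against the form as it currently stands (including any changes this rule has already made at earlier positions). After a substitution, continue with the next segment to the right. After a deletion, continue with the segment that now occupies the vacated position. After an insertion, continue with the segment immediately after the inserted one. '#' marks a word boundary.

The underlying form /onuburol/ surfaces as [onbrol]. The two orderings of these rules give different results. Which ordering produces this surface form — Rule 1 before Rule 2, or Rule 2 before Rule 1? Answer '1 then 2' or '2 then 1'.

Order 1 then 2:
  1 Labial Nasal Assimilation: no change — [onuburol]
  2 Syncope: [onuburol] → [onbrol]
  result: [onbrol]
Order 2 then 1:
  2 Syncope: [onuburol] → [onbrol]
  1 Labial Nasal Assimilation: [onbrol] → [ombrol]
  result: [ombrol]

1 then 2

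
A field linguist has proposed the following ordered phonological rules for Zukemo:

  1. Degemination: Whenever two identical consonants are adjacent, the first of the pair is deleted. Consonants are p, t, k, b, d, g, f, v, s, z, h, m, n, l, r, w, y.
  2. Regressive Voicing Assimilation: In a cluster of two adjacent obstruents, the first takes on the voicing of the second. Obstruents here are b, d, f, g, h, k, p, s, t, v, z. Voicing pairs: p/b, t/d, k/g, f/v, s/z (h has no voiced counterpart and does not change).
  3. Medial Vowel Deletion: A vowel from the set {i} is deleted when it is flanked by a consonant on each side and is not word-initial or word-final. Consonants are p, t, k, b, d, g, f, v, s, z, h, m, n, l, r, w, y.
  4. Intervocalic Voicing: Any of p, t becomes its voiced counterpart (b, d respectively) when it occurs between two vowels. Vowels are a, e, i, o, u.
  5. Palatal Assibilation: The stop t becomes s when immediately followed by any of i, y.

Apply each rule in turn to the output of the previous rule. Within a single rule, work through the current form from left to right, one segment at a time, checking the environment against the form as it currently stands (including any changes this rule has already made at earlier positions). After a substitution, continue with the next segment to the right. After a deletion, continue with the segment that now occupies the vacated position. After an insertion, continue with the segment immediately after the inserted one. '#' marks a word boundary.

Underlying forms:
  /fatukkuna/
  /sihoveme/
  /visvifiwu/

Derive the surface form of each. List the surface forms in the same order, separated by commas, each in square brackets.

[fadukuna], [shoveme], [vzvfwu]

/fatukkuna/:
  1 Degemination: [fatukkuna] → [fatukuna]
  2 Regressive Voicing Assimilation: no change — [fatukuna]
  3 Medial Vowel Deletion: no change — [fatukuna]
  4 Intervocalic Voicing: [fatukuna] → [fadukuna]
  5 Palatal Assibilation: no change — [fadukuna]
/sihoveme/:
  1 Degemination: no change — [sihoveme]
  2 Regressive Voicing Assimilation: no change — [sihoveme]
  3 Medial Vowel Deletion: [sihoveme] → [shoveme]
  4 Intervocalic Voicing: no change — [shoveme]
  5 Palatal Assibilation: no change — [shoveme]
/visvifiwu/:
  1 Degemination: no change — [visvifiwu]
  2 Regressive Voicing Assimilation: [visvifiwu] → [vizvifiwu]
  3 Medial Vowel Deletion: [vizvifiwu] → [vzvfwu]
  4 Intervocalic Voicing: no change — [vzvfwu]
  5 Palatal Assibilation: no change — [vzvfwu]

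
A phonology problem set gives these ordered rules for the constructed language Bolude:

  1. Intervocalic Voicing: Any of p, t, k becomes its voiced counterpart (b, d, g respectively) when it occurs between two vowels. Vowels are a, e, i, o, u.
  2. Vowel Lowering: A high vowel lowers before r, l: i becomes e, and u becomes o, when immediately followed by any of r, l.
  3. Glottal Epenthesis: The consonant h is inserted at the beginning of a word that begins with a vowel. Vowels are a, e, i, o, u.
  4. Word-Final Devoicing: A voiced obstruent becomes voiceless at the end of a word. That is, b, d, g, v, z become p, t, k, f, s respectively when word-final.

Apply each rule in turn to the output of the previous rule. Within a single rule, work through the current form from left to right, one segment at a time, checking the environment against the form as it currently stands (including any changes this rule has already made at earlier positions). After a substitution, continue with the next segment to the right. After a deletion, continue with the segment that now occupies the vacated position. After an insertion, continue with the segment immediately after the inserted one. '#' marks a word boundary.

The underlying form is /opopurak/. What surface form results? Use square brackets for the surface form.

1 Intervocalic Voicing: [opopurak] → [oboburak]
2 Vowel Lowering: [oboburak] → [oboborak]
3 Glottal Epenthesis: [oboborak] → [hoboborak]
4 Word-Final Devoicing: no change — [hoboborak]

[hoboborak]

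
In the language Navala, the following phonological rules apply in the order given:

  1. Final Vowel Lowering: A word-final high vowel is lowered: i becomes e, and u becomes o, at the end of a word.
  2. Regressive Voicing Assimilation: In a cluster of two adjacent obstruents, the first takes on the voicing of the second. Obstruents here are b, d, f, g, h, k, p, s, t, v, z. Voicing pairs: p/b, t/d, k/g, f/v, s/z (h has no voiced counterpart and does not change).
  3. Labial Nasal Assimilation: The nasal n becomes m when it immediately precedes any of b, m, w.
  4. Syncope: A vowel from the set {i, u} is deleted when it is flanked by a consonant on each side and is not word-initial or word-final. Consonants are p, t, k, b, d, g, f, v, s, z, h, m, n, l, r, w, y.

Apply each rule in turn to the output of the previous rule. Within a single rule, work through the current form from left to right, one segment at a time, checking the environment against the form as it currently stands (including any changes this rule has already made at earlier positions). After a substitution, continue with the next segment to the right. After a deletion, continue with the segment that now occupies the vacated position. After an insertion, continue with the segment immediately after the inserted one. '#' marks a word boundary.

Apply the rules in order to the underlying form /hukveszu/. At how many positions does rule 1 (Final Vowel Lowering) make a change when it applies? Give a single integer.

1 Final Vowel Lowering: [hukveszu] → [hukveszo]
2 Regressive Voicing Assimilation: [hukveszo] → [hugvezzo]
3 Labial Nasal Assimilation: no change — [hugvezzo]
4 Syncope: [hugvezzo] → [hgvezzo]
Rule 1 changed 1 position(s).

1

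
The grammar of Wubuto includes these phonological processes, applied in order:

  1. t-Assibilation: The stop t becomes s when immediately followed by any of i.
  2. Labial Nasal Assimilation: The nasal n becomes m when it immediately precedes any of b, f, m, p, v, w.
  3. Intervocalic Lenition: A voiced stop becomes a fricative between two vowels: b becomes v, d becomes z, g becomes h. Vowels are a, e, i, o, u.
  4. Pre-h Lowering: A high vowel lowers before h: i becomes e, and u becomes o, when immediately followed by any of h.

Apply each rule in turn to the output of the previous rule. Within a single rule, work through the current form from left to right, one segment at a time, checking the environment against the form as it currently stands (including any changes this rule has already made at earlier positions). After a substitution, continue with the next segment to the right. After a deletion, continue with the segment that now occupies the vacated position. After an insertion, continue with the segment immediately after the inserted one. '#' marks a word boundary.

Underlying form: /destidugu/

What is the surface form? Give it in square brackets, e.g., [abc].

[dessizohu]

1 t-Assibilation: [destidugu] → [dessidugu]
2 Labial Nasal Assimilation: no change — [dessidugu]
3 Intervocalic Lenition: [dessidugu] → [dessizuhu]
4 Pre-h Lowering: [dessizuhu] → [dessizohu]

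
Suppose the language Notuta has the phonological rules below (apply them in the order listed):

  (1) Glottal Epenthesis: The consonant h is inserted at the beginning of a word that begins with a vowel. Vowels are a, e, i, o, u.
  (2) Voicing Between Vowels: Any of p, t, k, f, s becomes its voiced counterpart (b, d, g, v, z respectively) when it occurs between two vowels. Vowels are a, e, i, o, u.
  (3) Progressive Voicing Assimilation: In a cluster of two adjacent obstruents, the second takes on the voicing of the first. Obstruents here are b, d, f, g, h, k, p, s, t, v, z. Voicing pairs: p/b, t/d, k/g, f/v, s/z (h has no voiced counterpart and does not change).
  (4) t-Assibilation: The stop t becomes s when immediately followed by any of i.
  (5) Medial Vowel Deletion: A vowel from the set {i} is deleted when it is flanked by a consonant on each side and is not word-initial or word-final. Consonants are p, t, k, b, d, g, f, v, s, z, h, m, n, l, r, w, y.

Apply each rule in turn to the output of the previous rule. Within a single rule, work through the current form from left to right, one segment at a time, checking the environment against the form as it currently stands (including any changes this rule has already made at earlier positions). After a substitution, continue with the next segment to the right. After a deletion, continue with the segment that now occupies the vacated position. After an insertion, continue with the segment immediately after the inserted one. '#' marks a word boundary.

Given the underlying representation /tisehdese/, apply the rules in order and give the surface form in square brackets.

(1) Glottal Epenthesis: no change — [tisehdese]
(2) Voicing Between Vowels: [tisehdese] → [tizehdeze]
(3) Progressive Voicing Assimilation: [tizehdeze] → [tizehteze]
(4) t-Assibilation: [tizehteze] → [sizehteze]
(5) Medial Vowel Deletion: [sizehteze] → [szehteze]

[szehteze]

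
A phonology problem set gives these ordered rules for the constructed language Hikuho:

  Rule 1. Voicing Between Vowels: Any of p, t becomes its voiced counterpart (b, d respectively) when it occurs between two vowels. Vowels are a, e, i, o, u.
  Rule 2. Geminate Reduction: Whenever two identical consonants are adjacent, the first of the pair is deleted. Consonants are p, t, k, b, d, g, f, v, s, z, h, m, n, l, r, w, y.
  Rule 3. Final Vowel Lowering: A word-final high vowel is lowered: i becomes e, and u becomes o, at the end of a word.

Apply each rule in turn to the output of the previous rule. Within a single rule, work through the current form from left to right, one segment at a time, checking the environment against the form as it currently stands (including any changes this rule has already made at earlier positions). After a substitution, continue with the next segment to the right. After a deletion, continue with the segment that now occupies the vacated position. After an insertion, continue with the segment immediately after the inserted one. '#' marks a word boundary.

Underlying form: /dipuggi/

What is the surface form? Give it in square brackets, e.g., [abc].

[dibuge]

Rule 1 Voicing Between Vowels: [dipuggi] → [dibuggi]
Rule 2 Geminate Reduction: [dibuggi] → [dibugi]
Rule 3 Final Vowel Lowering: [dibugi] → [dibuge]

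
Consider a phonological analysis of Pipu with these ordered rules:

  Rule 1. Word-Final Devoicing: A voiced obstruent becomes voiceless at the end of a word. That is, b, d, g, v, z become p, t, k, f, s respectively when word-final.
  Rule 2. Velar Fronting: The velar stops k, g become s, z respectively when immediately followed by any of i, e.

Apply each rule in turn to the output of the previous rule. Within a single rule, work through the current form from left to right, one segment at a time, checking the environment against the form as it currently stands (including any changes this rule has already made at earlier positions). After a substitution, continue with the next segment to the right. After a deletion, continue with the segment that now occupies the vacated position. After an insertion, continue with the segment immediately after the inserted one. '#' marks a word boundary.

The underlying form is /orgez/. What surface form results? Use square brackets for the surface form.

[orzes]

Rule 1 Word-Final Devoicing: [orgez] → [orges]
Rule 2 Velar Fronting: [orges] → [orzes]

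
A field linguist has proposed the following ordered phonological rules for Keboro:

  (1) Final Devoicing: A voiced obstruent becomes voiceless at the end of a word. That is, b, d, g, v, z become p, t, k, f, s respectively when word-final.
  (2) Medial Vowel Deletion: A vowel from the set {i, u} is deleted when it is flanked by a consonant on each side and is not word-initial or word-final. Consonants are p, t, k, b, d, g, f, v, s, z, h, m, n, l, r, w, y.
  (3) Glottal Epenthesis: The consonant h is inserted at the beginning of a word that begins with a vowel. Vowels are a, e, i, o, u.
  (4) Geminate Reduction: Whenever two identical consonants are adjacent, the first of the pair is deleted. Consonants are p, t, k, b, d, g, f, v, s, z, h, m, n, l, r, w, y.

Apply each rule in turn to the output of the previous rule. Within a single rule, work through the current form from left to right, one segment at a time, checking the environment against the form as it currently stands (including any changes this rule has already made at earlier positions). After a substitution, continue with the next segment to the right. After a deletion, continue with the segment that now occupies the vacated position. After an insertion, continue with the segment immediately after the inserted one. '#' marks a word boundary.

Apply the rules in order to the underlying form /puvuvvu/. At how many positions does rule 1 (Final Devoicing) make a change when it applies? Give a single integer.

0

(1) Final Devoicing: no change — [puvuvvu]
(2) Medial Vowel Deletion: [puvuvvu] → [pvvvu]
(3) Glottal Epenthesis: no change — [pvvvu]
(4) Geminate Reduction: [pvvvu] → [pvu]
Rule 1 changed 0 position(s).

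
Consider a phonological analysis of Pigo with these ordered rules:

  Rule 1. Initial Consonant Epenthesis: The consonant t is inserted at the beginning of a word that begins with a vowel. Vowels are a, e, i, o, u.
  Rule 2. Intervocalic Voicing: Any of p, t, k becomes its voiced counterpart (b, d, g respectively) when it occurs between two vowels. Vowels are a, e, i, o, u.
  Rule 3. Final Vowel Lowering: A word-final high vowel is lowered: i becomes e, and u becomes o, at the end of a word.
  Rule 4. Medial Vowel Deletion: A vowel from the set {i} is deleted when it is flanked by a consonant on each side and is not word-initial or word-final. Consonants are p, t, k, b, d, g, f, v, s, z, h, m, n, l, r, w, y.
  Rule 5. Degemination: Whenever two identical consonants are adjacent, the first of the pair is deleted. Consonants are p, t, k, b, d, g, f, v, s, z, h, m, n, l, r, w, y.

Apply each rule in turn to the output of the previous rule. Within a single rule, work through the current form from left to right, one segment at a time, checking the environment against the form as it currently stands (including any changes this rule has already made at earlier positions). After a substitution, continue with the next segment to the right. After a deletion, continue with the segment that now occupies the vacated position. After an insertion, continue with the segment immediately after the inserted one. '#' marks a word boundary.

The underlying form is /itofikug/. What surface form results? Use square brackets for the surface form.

Rule 1 Initial Consonant Epenthesis: [itofikug] → [titofikug]
Rule 2 Intervocalic Voicing: [titofikug] → [tidofigug]
Rule 3 Final Vowel Lowering: no change — [tidofigug]
Rule 4 Medial Vowel Deletion: [tidofigug] → [tdofgug]
Rule 5 Degemination: no change — [tdofgug]

[tdofgug]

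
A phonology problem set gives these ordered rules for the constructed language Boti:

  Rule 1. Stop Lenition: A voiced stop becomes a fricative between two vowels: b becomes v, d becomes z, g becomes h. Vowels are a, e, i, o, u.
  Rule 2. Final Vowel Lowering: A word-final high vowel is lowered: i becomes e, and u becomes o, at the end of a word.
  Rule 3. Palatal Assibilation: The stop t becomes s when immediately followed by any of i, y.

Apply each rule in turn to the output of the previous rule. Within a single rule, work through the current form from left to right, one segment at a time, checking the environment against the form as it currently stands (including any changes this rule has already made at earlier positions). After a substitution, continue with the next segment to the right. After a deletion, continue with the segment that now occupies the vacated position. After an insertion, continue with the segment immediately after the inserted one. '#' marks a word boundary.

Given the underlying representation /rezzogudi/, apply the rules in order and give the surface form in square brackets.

[rezzohuze]

Rule 1 Stop Lenition: [rezzogudi] → [rezzohuzi]
Rule 2 Final Vowel Lowering: [rezzohuzi] → [rezzohuze]
Rule 3 Palatal Assibilation: no change — [rezzohuze]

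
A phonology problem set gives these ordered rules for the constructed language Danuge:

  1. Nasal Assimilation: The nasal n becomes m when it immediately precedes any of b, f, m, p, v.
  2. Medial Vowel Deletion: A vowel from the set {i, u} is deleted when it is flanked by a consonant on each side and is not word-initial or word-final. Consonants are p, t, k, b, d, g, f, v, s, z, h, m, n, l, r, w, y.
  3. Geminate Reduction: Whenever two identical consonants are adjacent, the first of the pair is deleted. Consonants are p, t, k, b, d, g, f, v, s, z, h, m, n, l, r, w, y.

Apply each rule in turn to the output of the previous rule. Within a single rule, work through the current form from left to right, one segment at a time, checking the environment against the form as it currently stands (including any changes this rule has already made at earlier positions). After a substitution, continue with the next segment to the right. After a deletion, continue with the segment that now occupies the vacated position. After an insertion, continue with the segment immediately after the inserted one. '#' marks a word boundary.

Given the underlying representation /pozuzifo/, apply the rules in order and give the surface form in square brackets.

[pozfo]

1 Nasal Assimilation: no change — [pozuzifo]
2 Medial Vowel Deletion: [pozuzifo] → [pozzfo]
3 Geminate Reduction: [pozzfo] → [pozfo]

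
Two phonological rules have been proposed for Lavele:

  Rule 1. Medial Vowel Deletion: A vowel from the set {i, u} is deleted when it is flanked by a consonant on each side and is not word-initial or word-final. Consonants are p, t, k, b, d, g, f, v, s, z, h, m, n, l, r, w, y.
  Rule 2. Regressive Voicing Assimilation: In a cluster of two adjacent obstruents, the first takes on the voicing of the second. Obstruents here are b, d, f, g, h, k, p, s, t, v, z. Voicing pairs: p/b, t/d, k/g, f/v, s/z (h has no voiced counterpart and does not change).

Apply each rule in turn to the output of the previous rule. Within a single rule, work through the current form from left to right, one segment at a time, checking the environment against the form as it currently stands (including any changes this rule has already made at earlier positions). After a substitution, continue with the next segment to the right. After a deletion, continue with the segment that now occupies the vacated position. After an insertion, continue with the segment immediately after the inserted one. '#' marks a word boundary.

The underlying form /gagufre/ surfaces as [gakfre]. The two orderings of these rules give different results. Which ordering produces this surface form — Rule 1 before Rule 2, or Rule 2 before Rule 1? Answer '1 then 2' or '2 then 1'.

Order 1 then 2:
  1 Medial Vowel Deletion: [gagufre] → [gagfre]
  2 Regressive Voicing Assimilation: [gagfre] → [gakfre]
  result: [gakfre]
Order 2 then 1:
  2 Regressive Voicing Assimilation: no change — [gagufre]
  1 Medial Vowel Deletion: [gagufre] → [gagfre]
  result: [gagfre]

1 then 2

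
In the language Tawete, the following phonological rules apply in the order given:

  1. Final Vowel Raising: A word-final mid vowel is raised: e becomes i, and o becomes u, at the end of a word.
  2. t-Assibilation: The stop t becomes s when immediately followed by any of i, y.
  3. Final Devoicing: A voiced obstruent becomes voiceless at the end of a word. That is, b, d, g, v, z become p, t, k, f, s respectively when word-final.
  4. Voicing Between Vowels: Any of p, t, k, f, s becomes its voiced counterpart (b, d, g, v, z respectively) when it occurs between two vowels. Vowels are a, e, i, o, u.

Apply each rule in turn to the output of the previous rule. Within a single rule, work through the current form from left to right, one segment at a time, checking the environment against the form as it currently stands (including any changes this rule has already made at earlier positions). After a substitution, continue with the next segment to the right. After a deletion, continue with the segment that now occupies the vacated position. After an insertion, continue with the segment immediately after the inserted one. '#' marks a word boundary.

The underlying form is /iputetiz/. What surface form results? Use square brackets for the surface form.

[ibudezis]

1 Final Vowel Raising: no change — [iputetiz]
2 t-Assibilation: [iputetiz] → [iputesiz]
3 Final Devoicing: [iputesiz] → [iputesis]
4 Voicing Between Vowels: [iputesis] → [ibudezis]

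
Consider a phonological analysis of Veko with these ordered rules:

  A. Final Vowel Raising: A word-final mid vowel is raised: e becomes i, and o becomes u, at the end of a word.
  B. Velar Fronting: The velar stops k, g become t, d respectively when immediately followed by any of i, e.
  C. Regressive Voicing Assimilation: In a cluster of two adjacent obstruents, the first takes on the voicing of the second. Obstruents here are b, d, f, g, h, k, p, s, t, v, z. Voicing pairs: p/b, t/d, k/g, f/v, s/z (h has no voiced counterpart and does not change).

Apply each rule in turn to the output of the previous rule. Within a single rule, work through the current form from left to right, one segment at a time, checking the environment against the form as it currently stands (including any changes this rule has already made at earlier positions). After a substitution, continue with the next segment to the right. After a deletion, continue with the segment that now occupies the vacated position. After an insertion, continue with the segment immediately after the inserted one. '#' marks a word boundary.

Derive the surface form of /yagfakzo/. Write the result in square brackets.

[yakfagzu]

A Final Vowel Raising: [yagfakzo] → [yagfakzu]
B Velar Fronting: no change — [yagfakzu]
C Regressive Voicing Assimilation: [yagfakzu] → [yakfagzu]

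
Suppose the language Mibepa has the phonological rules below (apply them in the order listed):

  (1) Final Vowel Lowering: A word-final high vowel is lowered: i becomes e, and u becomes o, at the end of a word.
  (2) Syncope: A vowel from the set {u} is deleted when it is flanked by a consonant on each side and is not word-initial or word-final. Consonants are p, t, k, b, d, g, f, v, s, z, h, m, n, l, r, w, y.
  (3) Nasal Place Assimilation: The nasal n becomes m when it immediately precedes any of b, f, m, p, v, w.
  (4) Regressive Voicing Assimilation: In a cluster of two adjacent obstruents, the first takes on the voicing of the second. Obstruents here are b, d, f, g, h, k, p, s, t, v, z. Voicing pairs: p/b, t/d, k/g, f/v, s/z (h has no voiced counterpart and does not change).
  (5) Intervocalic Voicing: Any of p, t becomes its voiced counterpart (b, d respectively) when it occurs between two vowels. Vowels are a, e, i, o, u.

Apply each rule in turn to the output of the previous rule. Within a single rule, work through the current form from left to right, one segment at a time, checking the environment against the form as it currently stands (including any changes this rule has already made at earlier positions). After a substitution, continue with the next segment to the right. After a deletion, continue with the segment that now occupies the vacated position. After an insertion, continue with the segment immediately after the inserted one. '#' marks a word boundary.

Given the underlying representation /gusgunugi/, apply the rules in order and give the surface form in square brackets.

[kzgnge]

(1) Final Vowel Lowering: [gusgunugi] → [gusgunuge]
(2) Syncope: [gusgunuge] → [gsgnge]
(3) Nasal Place Assimilation: no change — [gsgnge]
(4) Regressive Voicing Assimilation: [gsgnge] → [kzgnge]
(5) Intervocalic Voicing: no change — [kzgnge]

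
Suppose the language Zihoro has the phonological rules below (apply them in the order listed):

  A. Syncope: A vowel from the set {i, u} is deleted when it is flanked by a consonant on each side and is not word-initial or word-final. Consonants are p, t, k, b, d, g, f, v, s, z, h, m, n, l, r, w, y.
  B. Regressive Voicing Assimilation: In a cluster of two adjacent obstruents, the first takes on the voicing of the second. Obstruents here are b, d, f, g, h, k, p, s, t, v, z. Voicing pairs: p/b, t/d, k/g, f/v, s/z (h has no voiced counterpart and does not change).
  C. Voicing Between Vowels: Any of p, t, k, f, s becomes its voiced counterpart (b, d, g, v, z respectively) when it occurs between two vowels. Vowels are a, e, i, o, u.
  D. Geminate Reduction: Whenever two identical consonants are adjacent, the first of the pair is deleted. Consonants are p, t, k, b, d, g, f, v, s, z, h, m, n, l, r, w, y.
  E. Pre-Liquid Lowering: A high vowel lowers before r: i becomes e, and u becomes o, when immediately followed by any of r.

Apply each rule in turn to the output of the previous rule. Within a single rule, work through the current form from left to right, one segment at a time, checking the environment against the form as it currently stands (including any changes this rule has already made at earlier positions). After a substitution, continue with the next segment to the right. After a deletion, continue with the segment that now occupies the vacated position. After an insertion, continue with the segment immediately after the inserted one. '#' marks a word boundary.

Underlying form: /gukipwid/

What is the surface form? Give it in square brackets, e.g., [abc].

A Syncope: [gukipwid] → [gkpwd]
B Regressive Voicing Assimilation: [gkpwd] → [kkpwd]
C Voicing Between Vowels: no change — [kkpwd]
D Geminate Reduction: [kkpwd] → [kpwd]
E Pre-Liquid Lowering: no change — [kpwd]

[kpwd]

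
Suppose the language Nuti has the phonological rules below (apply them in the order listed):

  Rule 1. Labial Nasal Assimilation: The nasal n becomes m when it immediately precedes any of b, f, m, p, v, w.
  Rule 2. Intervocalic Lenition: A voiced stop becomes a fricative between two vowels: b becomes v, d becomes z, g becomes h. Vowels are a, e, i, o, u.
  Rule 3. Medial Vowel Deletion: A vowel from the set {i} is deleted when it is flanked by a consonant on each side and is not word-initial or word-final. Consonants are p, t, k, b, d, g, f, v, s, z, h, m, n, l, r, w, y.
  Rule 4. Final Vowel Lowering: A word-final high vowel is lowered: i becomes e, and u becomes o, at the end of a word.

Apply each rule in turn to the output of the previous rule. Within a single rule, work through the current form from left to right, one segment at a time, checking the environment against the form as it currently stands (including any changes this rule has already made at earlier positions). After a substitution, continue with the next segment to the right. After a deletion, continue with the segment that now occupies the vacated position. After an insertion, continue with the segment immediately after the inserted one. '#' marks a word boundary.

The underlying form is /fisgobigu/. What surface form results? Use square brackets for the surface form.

Rule 1 Labial Nasal Assimilation: no change — [fisgobigu]
Rule 2 Intervocalic Lenition: [fisgobigu] → [fisgovihu]
Rule 3 Medial Vowel Deletion: [fisgovihu] → [fsgovhu]
Rule 4 Final Vowel Lowering: [fsgovhu] → [fsgovho]

[fsgovho]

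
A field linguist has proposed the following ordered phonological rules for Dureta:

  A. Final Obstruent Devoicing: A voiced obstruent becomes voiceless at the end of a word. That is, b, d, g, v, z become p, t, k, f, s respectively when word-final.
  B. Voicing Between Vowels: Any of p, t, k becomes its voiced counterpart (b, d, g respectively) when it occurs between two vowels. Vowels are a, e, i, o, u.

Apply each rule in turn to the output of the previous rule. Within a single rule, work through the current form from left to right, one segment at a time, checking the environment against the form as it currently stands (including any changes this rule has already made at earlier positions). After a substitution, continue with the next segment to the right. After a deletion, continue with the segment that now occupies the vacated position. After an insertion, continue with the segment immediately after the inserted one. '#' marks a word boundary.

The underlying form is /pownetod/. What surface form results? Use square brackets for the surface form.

A Final Obstruent Devoicing: [pownetod] → [pownetot]
B Voicing Between Vowels: [pownetot] → [pownedot]

[pownedot]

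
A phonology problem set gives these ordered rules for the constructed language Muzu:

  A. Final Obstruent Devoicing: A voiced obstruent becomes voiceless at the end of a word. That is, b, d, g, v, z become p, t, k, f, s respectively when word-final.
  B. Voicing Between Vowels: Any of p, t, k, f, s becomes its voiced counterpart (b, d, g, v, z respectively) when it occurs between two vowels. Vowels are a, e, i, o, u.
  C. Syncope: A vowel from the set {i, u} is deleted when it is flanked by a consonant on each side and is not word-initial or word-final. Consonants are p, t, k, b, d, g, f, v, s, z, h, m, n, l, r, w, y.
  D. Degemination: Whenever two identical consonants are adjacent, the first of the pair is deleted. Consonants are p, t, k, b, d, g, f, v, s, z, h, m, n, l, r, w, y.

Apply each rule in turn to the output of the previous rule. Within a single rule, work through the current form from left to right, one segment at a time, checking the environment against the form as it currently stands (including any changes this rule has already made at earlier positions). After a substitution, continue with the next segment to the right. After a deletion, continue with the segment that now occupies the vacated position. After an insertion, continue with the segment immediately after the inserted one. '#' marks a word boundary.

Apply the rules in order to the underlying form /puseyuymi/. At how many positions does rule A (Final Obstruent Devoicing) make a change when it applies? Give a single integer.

A Final Obstruent Devoicing: no change — [puseyuymi]
B Voicing Between Vowels: [puseyuymi] → [puzeyuymi]
C Syncope: [puzeyuymi] → [pzeyymi]
D Degemination: [pzeyymi] → [pzeymi]
Rule A changed 0 position(s).

0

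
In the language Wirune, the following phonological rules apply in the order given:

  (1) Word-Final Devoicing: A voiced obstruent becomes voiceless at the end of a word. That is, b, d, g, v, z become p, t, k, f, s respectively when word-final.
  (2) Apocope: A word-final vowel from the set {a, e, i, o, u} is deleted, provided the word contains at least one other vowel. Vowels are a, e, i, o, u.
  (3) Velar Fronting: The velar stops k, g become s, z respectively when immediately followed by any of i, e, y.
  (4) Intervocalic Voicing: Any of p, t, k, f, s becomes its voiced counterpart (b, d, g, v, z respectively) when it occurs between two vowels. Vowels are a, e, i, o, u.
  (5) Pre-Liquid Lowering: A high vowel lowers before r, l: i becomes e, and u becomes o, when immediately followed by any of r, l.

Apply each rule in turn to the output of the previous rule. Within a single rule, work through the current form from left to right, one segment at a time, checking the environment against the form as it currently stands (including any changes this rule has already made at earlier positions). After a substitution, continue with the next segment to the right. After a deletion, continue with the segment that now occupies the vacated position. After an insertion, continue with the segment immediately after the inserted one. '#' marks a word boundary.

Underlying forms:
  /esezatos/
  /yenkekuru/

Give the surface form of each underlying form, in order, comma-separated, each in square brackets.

/esezatos/:
  (1) Word-Final Devoicing: no change — [esezatos]
  (2) Apocope: no change — [esezatos]
  (3) Velar Fronting: no change — [esezatos]
  (4) Intervocalic Voicing: [esezatos] → [ezezados]
  (5) Pre-Liquid Lowering: no change — [ezezados]
/yenkekuru/:
  (1) Word-Final Devoicing: no change — [yenkekuru]
  (2) Apocope: [yenkekuru] → [yenkekur]
  (3) Velar Fronting: [yenkekur] → [yensekur]
  (4) Intervocalic Voicing: [yensekur] → [yensegur]
  (5) Pre-Liquid Lowering: [yensegur] → [yensegor]

[ezezados], [yensegor]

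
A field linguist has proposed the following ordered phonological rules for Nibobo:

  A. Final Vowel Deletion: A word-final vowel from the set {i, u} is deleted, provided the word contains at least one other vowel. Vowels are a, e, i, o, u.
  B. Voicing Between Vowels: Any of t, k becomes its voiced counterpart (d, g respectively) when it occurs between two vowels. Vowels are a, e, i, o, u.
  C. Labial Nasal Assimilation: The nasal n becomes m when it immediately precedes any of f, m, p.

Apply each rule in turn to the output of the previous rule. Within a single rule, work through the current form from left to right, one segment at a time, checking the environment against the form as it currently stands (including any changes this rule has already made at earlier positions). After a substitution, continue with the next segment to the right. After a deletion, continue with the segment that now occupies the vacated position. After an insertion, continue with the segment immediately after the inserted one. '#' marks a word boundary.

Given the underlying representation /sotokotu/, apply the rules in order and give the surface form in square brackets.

[sodogot]

A Final Vowel Deletion: [sotokotu] → [sotokot]
B Voicing Between Vowels: [sotokot] → [sodogot]
C Labial Nasal Assimilation: no change — [sodogot]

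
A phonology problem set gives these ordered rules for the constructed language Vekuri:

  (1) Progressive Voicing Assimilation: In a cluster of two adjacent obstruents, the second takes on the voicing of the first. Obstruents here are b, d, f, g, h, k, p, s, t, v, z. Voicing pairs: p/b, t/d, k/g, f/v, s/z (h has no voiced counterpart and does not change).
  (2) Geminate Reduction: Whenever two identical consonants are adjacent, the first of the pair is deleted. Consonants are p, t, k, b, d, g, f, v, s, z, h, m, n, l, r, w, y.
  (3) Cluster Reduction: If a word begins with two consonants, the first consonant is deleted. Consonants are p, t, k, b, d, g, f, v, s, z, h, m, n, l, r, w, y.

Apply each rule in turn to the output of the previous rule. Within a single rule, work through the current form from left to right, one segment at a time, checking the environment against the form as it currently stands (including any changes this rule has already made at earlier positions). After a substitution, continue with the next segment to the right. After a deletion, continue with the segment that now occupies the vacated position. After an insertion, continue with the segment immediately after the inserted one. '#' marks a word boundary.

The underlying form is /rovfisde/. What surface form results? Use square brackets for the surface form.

(1) Progressive Voicing Assimilation: [rovfisde] → [rovviste]
(2) Geminate Reduction: [rovviste] → [roviste]
(3) Cluster Reduction: no change — [roviste]

[roviste]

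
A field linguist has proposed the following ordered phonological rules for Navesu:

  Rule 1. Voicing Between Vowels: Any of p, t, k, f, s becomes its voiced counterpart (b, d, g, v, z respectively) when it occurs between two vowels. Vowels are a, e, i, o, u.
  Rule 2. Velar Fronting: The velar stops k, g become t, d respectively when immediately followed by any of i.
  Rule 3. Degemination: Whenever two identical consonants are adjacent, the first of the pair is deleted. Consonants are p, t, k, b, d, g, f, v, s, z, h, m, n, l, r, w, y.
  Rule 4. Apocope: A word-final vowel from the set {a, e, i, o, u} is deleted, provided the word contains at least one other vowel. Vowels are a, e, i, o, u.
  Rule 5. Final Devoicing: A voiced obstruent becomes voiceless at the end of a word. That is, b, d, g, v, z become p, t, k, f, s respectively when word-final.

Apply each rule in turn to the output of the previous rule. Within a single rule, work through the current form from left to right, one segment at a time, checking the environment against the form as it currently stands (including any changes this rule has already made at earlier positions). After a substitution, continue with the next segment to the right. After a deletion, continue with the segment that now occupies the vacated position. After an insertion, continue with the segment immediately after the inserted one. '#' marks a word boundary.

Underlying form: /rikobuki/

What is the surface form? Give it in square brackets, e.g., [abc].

[rigobut]

Rule 1 Voicing Between Vowels: [rikobuki] → [rigobugi]
Rule 2 Velar Fronting: [rigobugi] → [rigobudi]
Rule 3 Degemination: no change — [rigobudi]
Rule 4 Apocope: [rigobudi] → [rigobud]
Rule 5 Final Devoicing: [rigobud] → [rigobut]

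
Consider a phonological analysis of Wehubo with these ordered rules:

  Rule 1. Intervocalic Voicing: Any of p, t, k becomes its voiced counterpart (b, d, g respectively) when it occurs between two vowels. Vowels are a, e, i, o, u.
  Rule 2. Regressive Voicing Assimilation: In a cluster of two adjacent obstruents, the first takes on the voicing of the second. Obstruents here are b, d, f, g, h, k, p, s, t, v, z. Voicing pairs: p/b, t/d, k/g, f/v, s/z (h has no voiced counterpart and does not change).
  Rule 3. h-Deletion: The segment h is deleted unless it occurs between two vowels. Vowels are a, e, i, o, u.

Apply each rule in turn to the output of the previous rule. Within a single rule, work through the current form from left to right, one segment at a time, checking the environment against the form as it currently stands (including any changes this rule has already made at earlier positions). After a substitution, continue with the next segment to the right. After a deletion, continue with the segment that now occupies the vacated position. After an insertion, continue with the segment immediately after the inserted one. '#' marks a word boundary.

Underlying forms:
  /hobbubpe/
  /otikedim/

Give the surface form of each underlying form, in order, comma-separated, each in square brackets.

/hobbubpe/:
  Rule 1 Intervocalic Voicing: no change — [hobbubpe]
  Rule 2 Regressive Voicing Assimilation: [hobbubpe] → [hobbuppe]
  Rule 3 h-Deletion: [hobbuppe] → [obbuppe]
/otikedim/:
  Rule 1 Intervocalic Voicing: [otikedim] → [odigedim]
  Rule 2 Regressive Voicing Assimilation: no change — [odigedim]
  Rule 3 h-Deletion: no change — [odigedim]

[obbuppe], [odigedim]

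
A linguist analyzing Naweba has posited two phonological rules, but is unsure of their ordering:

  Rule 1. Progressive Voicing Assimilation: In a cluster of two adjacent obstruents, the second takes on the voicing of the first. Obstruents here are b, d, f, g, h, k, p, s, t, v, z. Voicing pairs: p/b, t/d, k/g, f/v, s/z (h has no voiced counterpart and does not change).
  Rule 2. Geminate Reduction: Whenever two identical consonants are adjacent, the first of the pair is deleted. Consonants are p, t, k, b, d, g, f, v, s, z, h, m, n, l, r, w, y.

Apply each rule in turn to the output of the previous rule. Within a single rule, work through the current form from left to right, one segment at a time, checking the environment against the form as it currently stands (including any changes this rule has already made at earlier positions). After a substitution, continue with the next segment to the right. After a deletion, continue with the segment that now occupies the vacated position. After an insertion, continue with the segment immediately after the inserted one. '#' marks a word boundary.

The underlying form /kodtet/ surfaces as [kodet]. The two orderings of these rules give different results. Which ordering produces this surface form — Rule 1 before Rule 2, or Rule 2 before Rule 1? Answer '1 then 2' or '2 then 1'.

1 then 2

Order 1 then 2:
  1 Progressive Voicing Assimilation: [kodtet] → [koddet]
  2 Geminate Reduction: [koddet] → [kodet]
  result: [kodet]
Order 2 then 1:
  2 Geminate Reduction: no change — [kodtet]
  1 Progressive Voicing Assimilation: [kodtet] → [koddet]
  result: [koddet]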